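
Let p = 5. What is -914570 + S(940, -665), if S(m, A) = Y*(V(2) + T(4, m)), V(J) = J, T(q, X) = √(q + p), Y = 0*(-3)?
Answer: -914570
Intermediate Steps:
Y = 0
T(q, X) = √(5 + q) (T(q, X) = √(q + 5) = √(5 + q))
S(m, A) = 0 (S(m, A) = 0*(2 + √(5 + 4)) = 0*(2 + √9) = 0*(2 + 3) = 0*5 = 0)
-914570 + S(940, -665) = -914570 + 0 = -914570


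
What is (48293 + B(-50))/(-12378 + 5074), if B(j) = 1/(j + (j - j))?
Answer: -2414649/365200 ≈ -6.6119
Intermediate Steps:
B(j) = 1/j (B(j) = 1/(j + 0) = 1/j)
(48293 + B(-50))/(-12378 + 5074) = (48293 + 1/(-50))/(-12378 + 5074) = (48293 - 1/50)/(-7304) = (2414649/50)*(-1/7304) = -2414649/365200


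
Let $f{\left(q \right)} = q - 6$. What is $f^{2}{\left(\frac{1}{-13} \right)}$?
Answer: $\frac{6241}{169} \approx 36.929$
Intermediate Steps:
$f{\left(q \right)} = -6 + q$
$f^{2}{\left(\frac{1}{-13} \right)} = \left(-6 + \frac{1}{-13}\right)^{2} = \left(-6 - \frac{1}{13}\right)^{2} = \left(- \frac{79}{13}\right)^{2} = \frac{6241}{169}$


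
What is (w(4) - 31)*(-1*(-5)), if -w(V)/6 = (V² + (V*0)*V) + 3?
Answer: -725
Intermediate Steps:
w(V) = -18 - 6*V² (w(V) = -6*((V² + (V*0)*V) + 3) = -6*((V² + 0*V) + 3) = -6*((V² + 0) + 3) = -6*(V² + 3) = -6*(3 + V²) = -18 - 6*V²)
(w(4) - 31)*(-1*(-5)) = ((-18 - 6*4²) - 31)*(-1*(-5)) = ((-18 - 6*16) - 31)*5 = ((-18 - 96) - 31)*5 = (-114 - 31)*5 = -145*5 = -725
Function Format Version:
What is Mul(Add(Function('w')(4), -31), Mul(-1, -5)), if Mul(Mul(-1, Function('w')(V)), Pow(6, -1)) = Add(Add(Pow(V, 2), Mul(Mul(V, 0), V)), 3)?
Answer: -725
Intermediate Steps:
Function('w')(V) = Add(-18, Mul(-6, Pow(V, 2))) (Function('w')(V) = Mul(-6, Add(Add(Pow(V, 2), Mul(Mul(V, 0), V)), 3)) = Mul(-6, Add(Add(Pow(V, 2), Mul(0, V)), 3)) = Mul(-6, Add(Add(Pow(V, 2), 0), 3)) = Mul(-6, Add(Pow(V, 2), 3)) = Mul(-6, Add(3, Pow(V, 2))) = Add(-18, Mul(-6, Pow(V, 2))))
Mul(Add(Function('w')(4), -31), Mul(-1, -5)) = Mul(Add(Add(-18, Mul(-6, Pow(4, 2))), -31), Mul(-1, -5)) = Mul(Add(Add(-18, Mul(-6, 16)), -31), 5) = Mul(Add(Add(-18, -96), -31), 5) = Mul(Add(-114, -31), 5) = Mul(-145, 5) = -725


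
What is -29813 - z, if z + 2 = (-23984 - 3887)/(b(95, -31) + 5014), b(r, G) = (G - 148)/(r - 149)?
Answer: -8075338251/270935 ≈ -29805.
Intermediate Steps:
b(r, G) = (-148 + G)/(-149 + r)
z = -2046904/270935 (z = -2 + (-23984 - 3887)/((-148 - 31)/(-149 + 95) + 5014) = -2 - 27871/(-179/(-54) + 5014) = -2 - 27871/(-1/54*(-179) + 5014) = -2 - 27871/(179/54 + 5014) = -2 - 27871/270935/54 = -2 - 27871*54/270935 = -2 - 1505034/270935 = -2046904/270935 ≈ -7.5550)
-29813 - z = -29813 - 1*(-2046904/270935) = -29813 + 2046904/270935 = -8075338251/270935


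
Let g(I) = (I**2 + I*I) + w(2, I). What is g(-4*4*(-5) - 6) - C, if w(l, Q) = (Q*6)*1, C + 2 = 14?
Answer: 11384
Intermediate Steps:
C = 12 (C = -2 + 14 = 12)
w(l, Q) = 6*Q (w(l, Q) = (6*Q)*1 = 6*Q)
g(I) = 2*I**2 + 6*I (g(I) = (I**2 + I*I) + 6*I = (I**2 + I**2) + 6*I = 2*I**2 + 6*I)
g(-4*4*(-5) - 6) - C = 2*(-4*4*(-5) - 6)*(3 + (-4*4*(-5) - 6)) - 1*12 = 2*(-16*(-5) - 6)*(3 + (-16*(-5) - 6)) - 12 = 2*(80 - 6)*(3 + (80 - 6)) - 12 = 2*74*(3 + 74) - 12 = 2*74*77 - 12 = 11396 - 12 = 11384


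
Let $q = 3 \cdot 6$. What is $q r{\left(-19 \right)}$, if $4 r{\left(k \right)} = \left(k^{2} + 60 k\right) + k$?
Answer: $-3591$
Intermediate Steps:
$q = 18$
$r{\left(k \right)} = \frac{k^{2}}{4} + \frac{61 k}{4}$ ($r{\left(k \right)} = \frac{\left(k^{2} + 60 k\right) + k}{4} = \frac{k^{2} + 61 k}{4} = \frac{k^{2}}{4} + \frac{61 k}{4}$)
$q r{\left(-19 \right)} = 18 \cdot \frac{1}{4} \left(-19\right) \left(61 - 19\right) = 18 \cdot \frac{1}{4} \left(-19\right) 42 = 18 \left(- \frac{399}{2}\right) = -3591$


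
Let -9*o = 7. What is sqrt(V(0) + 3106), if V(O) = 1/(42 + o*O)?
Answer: sqrt(5479026)/42 ≈ 55.732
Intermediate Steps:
o = -7/9 (o = -1/9*7 = -7/9 ≈ -0.77778)
V(O) = 1/(42 - 7*O/9)
sqrt(V(0) + 3106) = sqrt(9/(7*(54 - 1*0)) + 3106) = sqrt(9/(7*(54 + 0)) + 3106) = sqrt((9/7)/54 + 3106) = sqrt((9/7)*(1/54) + 3106) = sqrt(1/42 + 3106) = sqrt(130453/42) = sqrt(5479026)/42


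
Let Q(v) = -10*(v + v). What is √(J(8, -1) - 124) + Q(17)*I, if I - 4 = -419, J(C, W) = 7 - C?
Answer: 141100 + 5*I*√5 ≈ 1.411e+5 + 11.18*I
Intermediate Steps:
I = -415 (I = 4 - 419 = -415)
Q(v) = -20*v
√(J(8, -1) - 124) + Q(17)*I = √((7 - 1*8) - 124) - 20*17*(-415) = √((7 - 8) - 124) - 340*(-415) = √(-1 - 124) + 141100 = √(-125) + 141100 = 5*I*√5 + 141100 = 141100 + 5*I*√5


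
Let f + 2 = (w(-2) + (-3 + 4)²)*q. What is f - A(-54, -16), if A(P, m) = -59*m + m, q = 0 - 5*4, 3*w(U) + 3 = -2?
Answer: -2750/3 ≈ -916.67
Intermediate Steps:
w(U) = -5/3 (w(U) = -1 + (⅓)*(-2) = -1 - ⅔ = -5/3)
q = -20 (q = 0 - 20 = -20)
f = 34/3 (f = -2 + (-5/3 + (-3 + 4)²)*(-20) = -2 + (-5/3 + 1²)*(-20) = -2 + (-5/3 + 1)*(-20) = -2 - ⅔*(-20) = -2 + 40/3 = 34/3 ≈ 11.333)
A(P, m) = -58*m
f - A(-54, -16) = 34/3 - (-58)*(-16) = 34/3 - 1*928 = 34/3 - 928 = -2750/3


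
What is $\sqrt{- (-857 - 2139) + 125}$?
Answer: $\sqrt{3121} \approx 55.866$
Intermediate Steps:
$\sqrt{- (-857 - 2139) + 125} = \sqrt{\left(-1\right) \left(-2996\right) + 125} = \sqrt{2996 + 125} = \sqrt{3121}$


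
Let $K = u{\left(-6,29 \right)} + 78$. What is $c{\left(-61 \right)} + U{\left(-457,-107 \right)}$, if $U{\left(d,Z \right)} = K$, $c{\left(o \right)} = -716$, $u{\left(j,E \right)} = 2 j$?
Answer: $-650$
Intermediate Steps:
$K = 66$ ($K = 2 \left(-6\right) + 78 = -12 + 78 = 66$)
$U{\left(d,Z \right)} = 66$
$c{\left(-61 \right)} + U{\left(-457,-107 \right)} = -716 + 66 = -650$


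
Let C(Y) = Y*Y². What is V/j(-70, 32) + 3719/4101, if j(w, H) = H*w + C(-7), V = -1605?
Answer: 599566/392329 ≈ 1.5282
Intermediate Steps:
C(Y) = Y³
j(w, H) = -343 + H*w (j(w, H) = H*w + (-7)³ = H*w - 343 = -343 + H*w)
V/j(-70, 32) + 3719/4101 = -1605/(-343 + 32*(-70)) + 3719/4101 = -1605/(-343 - 2240) + 3719*(1/4101) = -1605/(-2583) + 3719/4101 = -1605*(-1/2583) + 3719/4101 = 535/861 + 3719/4101 = 599566/392329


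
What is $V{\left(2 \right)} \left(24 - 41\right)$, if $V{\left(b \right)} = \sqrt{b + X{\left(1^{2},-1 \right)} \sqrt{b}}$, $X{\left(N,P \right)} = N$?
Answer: $- 17 \sqrt{2 + \sqrt{2}} \approx -31.412$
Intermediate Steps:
$V{\left(b \right)} = \sqrt{b + \sqrt{b}}$ ($V{\left(b \right)} = \sqrt{b + 1^{2} \sqrt{b}} = \sqrt{b + 1 \sqrt{b}} = \sqrt{b + \sqrt{b}}$)
$V{\left(2 \right)} \left(24 - 41\right) = \sqrt{2 + \sqrt{2}} \left(24 - 41\right) = \sqrt{2 + \sqrt{2}} \left(-17\right) = - 17 \sqrt{2 + \sqrt{2}}$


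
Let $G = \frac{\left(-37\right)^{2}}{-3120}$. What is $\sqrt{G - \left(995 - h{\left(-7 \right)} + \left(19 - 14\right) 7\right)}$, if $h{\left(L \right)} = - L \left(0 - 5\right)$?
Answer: $\frac{i \sqrt{648212955}}{780} \approx 32.641 i$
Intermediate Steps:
$h{\left(L \right)} = 5 L$ ($h{\left(L \right)} = - L \left(-5\right) = - \left(-5\right) L = 5 L$)
$G = - \frac{1369}{3120}$ ($G = 1369 \left(- \frac{1}{3120}\right) = - \frac{1369}{3120} \approx -0.43878$)
$\sqrt{G - \left(995 - h{\left(-7 \right)} + \left(19 - 14\right) 7\right)} = \sqrt{- \frac{1369}{3120} + \left(\left(-995 - \left(19 - 14\right) 7\right) + 5 \left(-7\right)\right)} = \sqrt{- \frac{1369}{3120} - \left(1030 + 35\right)} = \sqrt{- \frac{1369}{3120} - 1065} = \sqrt{- \frac{3324169}{3120}} = \frac{i \sqrt{648212955}}{780}$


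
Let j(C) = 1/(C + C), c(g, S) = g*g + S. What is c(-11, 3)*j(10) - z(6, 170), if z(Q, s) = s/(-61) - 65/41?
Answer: 132206/12505 ≈ 10.572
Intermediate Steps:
c(g, S) = S + g**2 (c(g, S) = g**2 + S = S + g**2)
j(C) = 1/(2*C)
z(Q, s) = -65/41 - s/61 (z(Q, s) = s*(-1/61) - 65*1/41 = -s/61 - 65/41 = -65/41 - s/61)
c(-11, 3)*j(10) - z(6, 170) = (3 + (-11)**2)*((1/2)/10) - (-65/41 - 1/61*170) = (3 + 121)*((1/2)*(1/10)) - (-65/41 - 170/61) = 124*(1/20) - 1*(-10935/2501) = 31/5 + 10935/2501 = 132206/12505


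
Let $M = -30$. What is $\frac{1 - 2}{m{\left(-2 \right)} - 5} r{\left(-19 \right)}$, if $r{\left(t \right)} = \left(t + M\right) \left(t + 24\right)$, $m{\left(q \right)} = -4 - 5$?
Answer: $- \frac{35}{2} \approx -17.5$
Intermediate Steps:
$m{\left(q \right)} = -9$ ($m{\left(q \right)} = -4 - 5 = -9$)
$r{\left(t \right)} = \left(-30 + t\right) \left(24 + t\right)$ ($r{\left(t \right)} = \left(t - 30\right) \left(t + 24\right) = \left(-30 + t\right) \left(24 + t\right)$)
$\frac{1 - 2}{m{\left(-2 \right)} - 5} r{\left(-19 \right)} = \frac{1 - 2}{-9 - 5} \left(-720 + \left(-19\right)^{2} - -114\right) = - \frac{1}{-14} \left(-720 + 361 + 114\right) = \left(-1\right) \left(- \frac{1}{14}\right) \left(-245\right) = \frac{1}{14} \left(-245\right) = - \frac{35}{2}$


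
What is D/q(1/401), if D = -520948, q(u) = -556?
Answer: 130237/139 ≈ 936.96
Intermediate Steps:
D/q(1/401) = -520948/(-556) = -520948*(-1/556) = 130237/139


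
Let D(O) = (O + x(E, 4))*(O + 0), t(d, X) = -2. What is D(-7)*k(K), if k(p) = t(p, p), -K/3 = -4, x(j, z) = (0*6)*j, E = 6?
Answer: -98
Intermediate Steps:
x(j, z) = 0 (x(j, z) = 0*j = 0)
D(O) = O**2 (D(O) = (O + 0)*(O + 0) = O*O = O**2)
K = 12 (K = -3*(-4) = 12)
k(p) = -2
D(-7)*k(K) = (-7)**2*(-2) = 49*(-2) = -98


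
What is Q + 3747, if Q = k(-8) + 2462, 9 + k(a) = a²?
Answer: 6264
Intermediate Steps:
k(a) = -9 + a²
Q = 2517 (Q = (-9 + (-8)²) + 2462 = (-9 + 64) + 2462 = 55 + 2462 = 2517)
Q + 3747 = 2517 + 3747 = 6264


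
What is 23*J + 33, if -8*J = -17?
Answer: 655/8 ≈ 81.875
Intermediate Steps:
J = 17/8 (J = -1/8*(-17) = 17/8 ≈ 2.1250)
23*J + 33 = 23*(17/8) + 33 = 391/8 + 33 = 655/8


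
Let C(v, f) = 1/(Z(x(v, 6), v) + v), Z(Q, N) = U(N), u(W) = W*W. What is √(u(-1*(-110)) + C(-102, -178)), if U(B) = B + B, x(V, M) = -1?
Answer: √125888366/102 ≈ 110.00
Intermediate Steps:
u(W) = W²
U(B) = 2*B
Z(Q, N) = 2*N
C(v, f) = 1/(3*v) (C(v, f) = 1/(2*v + v) = 1/(3*v))
√(u(-1*(-110)) + C(-102, -178)) = √((-1*(-110))² + (⅓)/(-102)) = √(110² + (⅓)*(-1/102)) = √(12100 - 1/306) = √(3702599/306) = √125888366/102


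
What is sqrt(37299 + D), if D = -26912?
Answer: sqrt(10387) ≈ 101.92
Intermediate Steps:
sqrt(37299 + D) = sqrt(37299 - 26912) = sqrt(10387)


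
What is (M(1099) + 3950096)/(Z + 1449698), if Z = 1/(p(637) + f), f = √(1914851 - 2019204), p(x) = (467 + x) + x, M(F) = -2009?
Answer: 17945762570475862551/6589504262914770973 + 3948087*I*√104353/6589504262914770973 ≈ 2.7234 + 1.9355e-10*I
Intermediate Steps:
p(x) = 467 + 2*x
f = I*√104353 (f = √(-104353) = I*√104353 ≈ 323.04*I)
Z = 1/(1741 + I*√104353) (Z = 1/((467 + 2*637) + I*√104353) = 1/((467 + 1274) + I*√104353) = 1/(1741 + I*√104353) ≈ 0.00055527 - 0.00010303*I)
(M(1099) + 3950096)/(Z + 1449698) = (-2009 + 3950096)/((1741/3135434 - I*√104353/3135434) + 1449698) = 3948087/(4545432400673/3135434 - I*√104353/3135434)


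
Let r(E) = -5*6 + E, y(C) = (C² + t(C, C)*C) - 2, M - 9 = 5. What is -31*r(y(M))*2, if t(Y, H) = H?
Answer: -22320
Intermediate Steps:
M = 14 (M = 9 + 5 = 14)
y(C) = -2 + 2*C² (y(C) = (C² + C*C) - 2 = (C² + C²) - 2 = 2*C² - 2 = -2 + 2*C²)
r(E) = -30 + E
-31*r(y(M))*2 = -31*(-30 + (-2 + 2*14²))*2 = -31*(-30 + (-2 + 2*196))*2 = -31*(-30 + (-2 + 392))*2 = -31*(-30 + 390)*2 = -31*360*2 = -11160*2 = -22320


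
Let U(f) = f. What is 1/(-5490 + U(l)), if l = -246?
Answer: -1/5736 ≈ -0.00017434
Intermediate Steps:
1/(-5490 + U(l)) = 1/(-5490 - 246) = 1/(-5736) = -1/5736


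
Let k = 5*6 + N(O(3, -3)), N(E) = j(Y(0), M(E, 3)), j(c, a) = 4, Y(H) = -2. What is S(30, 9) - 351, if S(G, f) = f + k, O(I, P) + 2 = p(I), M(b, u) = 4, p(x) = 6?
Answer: -308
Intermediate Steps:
O(I, P) = 4 (O(I, P) = -2 + 6 = 4)
N(E) = 4
k = 34 (k = 5*6 + 4 = 30 + 4 = 34)
S(G, f) = 34 + f (S(G, f) = f + 34 = 34 + f)
S(30, 9) - 351 = (34 + 9) - 351 = 43 - 351 = -308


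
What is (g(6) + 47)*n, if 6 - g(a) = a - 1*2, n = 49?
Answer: 2401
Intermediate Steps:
g(a) = 8 - a (g(a) = 6 - (a - 1*2) = 6 - (a - 2) = 6 - (-2 + a) = 6 + (2 - a) = 8 - a)
(g(6) + 47)*n = ((8 - 1*6) + 47)*49 = ((8 - 6) + 47)*49 = (2 + 47)*49 = 49*49 = 2401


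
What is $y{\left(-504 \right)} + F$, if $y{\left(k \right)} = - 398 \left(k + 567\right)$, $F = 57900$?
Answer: $32826$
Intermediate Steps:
$y{\left(k \right)} = -225666 - 398 k$ ($y{\left(k \right)} = - 398 \left(567 + k\right) = -225666 - 398 k$)
$y{\left(-504 \right)} + F = \left(-225666 - -200592\right) + 57900 = \left(-225666 + 200592\right) + 57900 = -25074 + 57900 = 32826$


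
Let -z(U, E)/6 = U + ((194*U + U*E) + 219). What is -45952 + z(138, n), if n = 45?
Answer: -245986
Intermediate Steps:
z(U, E) = -1314 - 1170*U - 6*E*U (z(U, E) = -6*(U + ((194*U + U*E) + 219)) = -6*(U + ((194*U + E*U) + 219)) = -6*(U + (219 + 194*U + E*U)) = -6*(219 + 195*U + E*U) = -1314 - 1170*U - 6*E*U)
-45952 + z(138, n) = -45952 + (-1314 - 1170*138 - 6*45*138) = -45952 + (-1314 - 161460 - 37260) = -45952 - 200034 = -245986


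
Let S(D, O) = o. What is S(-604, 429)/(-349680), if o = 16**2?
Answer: -16/21855 ≈ -0.00073210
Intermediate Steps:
o = 256
S(D, O) = 256
S(-604, 429)/(-349680) = 256/(-349680) = 256*(-1/349680) = -16/21855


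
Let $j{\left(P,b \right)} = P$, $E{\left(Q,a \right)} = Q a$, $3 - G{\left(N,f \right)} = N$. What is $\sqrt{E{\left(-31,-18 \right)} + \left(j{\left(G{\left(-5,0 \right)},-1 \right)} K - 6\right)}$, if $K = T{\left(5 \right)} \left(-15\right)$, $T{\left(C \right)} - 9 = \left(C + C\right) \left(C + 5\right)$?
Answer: $12 i \sqrt{87} \approx 111.93 i$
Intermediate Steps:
$T{\left(C \right)} = 9 + 2 C \left(5 + C\right)$ ($T{\left(C \right)} = 9 + \left(C + C\right) \left(C + 5\right) = 9 + 2 C \left(5 + C\right)$)
$G{\left(N,f \right)} = 3 - N$
$K = -1635$ ($K = \left(9 + 2 \cdot 5^{2} + 10 \cdot 5\right) \left(-15\right) = \left(9 + 2 \cdot 25 + 50\right) \left(-15\right) = \left(9 + 50 + 50\right) \left(-15\right) = 109 \left(-15\right) = -1635$)
$\sqrt{E{\left(-31,-18 \right)} + \left(j{\left(G{\left(-5,0 \right)},-1 \right)} K - 6\right)} = \sqrt{\left(-31\right) \left(-18\right) + \left(\left(3 - -5\right) \left(-1635\right) - 6\right)} = \sqrt{558 + \left(\left(3 + 5\right) \left(-1635\right) - 6\right)} = \sqrt{558 + \left(8 \left(-1635\right) - 6\right)} = \sqrt{558 - 13086} = \sqrt{-12528} = 12 i \sqrt{87}$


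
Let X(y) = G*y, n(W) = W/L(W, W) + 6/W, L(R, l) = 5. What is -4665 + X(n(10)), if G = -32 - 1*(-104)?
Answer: -22389/5 ≈ -4477.8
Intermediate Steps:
G = 72 (G = -32 + 104 = 72)
n(W) = 6/W + W/5 (n(W) = W/5 + 6/W = 6/W + W/5)
X(y) = 72*y
-4665 + X(n(10)) = -4665 + 72*(6/10 + (⅕)*10) = -4665 + 72*(6*(⅒) + 2) = -4665 + 72*(⅗ + 2) = -4665 + 72*(13/5) = -4665 + 936/5 = -22389/5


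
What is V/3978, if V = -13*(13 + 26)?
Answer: -13/102 ≈ -0.12745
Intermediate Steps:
V = -507 (V = -13*39 = -507)
V/3978 = -507/3978 = -507*1/3978 = -13/102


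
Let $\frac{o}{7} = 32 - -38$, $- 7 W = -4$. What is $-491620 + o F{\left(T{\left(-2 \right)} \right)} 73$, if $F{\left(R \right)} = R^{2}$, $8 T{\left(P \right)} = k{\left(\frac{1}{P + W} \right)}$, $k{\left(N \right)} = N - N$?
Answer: $-491620$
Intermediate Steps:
$W = \frac{4}{7}$ ($W = \left(- \frac{1}{7}\right) \left(-4\right) = \frac{4}{7} \approx 0.57143$)
$o = 490$ ($o = 7 \left(32 - -38\right) = 7 \left(32 + 38\right) = 7 \cdot 70 = 490$)
$k{\left(N \right)} = 0$
$T{\left(P \right)} = 0$ ($T{\left(P \right)} = \frac{1}{8} \cdot 0 = 0$)
$-491620 + o F{\left(T{\left(-2 \right)} \right)} 73 = -491620 + 490 \cdot 0^{2} \cdot 73 = -491620 + 490 \cdot 0 \cdot 73 = -491620 + 0 \cdot 73 = -491620 + 0 = -491620$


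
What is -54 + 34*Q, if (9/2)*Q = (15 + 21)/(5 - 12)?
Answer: -650/7 ≈ -92.857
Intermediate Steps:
Q = -8/7 (Q = 2*((15 + 21)/(5 - 12))/9 = 2*(36/(-7))/9 = 2*(36*(-1/7))/9 = (2/9)*(-36/7) = -8/7 ≈ -1.1429)
-54 + 34*Q = -54 + 34*(-8/7) = -54 - 272/7 = -650/7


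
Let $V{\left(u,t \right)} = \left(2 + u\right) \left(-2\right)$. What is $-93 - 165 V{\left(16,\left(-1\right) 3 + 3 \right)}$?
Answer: $5847$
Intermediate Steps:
$V{\left(u,t \right)} = -4 - 2 u$
$-93 - 165 V{\left(16,\left(-1\right) 3 + 3 \right)} = -93 - 165 \left(-4 - 32\right) = -93 - -5940 = -93 + 5940 = 5847$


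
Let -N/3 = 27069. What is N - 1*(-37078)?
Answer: -44129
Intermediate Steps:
N = -81207 (N = -3*27069 = -81207)
N - 1*(-37078) = -81207 - 1*(-37078) = -81207 + 37078 = -44129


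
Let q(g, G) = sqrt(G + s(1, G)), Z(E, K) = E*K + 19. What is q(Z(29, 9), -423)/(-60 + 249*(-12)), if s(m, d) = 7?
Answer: -I*sqrt(26)/762 ≈ -0.0066916*I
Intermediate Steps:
Z(E, K) = 19 + E*K
q(g, G) = sqrt(7 + G) (q(g, G) = sqrt(G + 7) = sqrt(7 + G))
q(Z(29, 9), -423)/(-60 + 249*(-12)) = sqrt(7 - 423)/(-60 + 249*(-12)) = sqrt(-416)/(-60 - 2988) = (4*I*sqrt(26))/(-3048) = (4*I*sqrt(26))*(-1/3048) = -I*sqrt(26)/762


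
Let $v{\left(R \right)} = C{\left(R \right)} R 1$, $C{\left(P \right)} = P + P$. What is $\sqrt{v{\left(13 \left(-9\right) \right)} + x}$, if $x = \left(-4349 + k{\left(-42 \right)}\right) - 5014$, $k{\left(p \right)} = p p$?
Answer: $\sqrt{19779} \approx 140.64$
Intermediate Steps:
$C{\left(P \right)} = 2 P$
$v{\left(R \right)} = 2 R^{2}$ ($v{\left(R \right)} = 2 R R 1 = 2 R^{2} \cdot 1 = 2 R^{2}$)
$k{\left(p \right)} = p^{2}$
$x = -7599$ ($x = \left(-4349 + \left(-42\right)^{2}\right) - 5014 = \left(-4349 + 1764\right) - 5014 = -2585 - 5014 = -7599$)
$\sqrt{v{\left(13 \left(-9\right) \right)} + x} = \sqrt{2 \left(13 \left(-9\right)\right)^{2} - 7599} = \sqrt{2 \left(-117\right)^{2} - 7599} = \sqrt{2 \cdot 13689 - 7599} = \sqrt{27378 - 7599} = \sqrt{19779}$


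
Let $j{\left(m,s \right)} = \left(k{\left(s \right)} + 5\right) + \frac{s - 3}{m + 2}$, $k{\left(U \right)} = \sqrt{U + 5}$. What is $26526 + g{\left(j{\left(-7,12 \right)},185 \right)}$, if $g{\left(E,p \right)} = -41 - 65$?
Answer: $26420$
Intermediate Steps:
$k{\left(U \right)} = \sqrt{5 + U}$
$j{\left(m,s \right)} = 5 + \sqrt{5 + s} + \frac{-3 + s}{2 + m}$ ($j{\left(m,s \right)} = \left(\sqrt{5 + s} + 5\right) + \frac{s - 3}{m + 2} = \left(5 + \sqrt{5 + s}\right) + \frac{-3 + s}{2 + m} = 5 + \sqrt{5 + s} + \frac{-3 + s}{2 + m}$)
$g{\left(E,p \right)} = -106$ ($g{\left(E,p \right)} = -41 - 65 = -106$)
$26526 + g{\left(j{\left(-7,12 \right)},185 \right)} = 26526 - 106 = 26420$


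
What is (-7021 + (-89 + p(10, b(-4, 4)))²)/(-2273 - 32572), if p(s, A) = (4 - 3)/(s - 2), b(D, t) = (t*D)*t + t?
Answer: -56177/2230080 ≈ -0.025191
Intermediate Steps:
b(D, t) = t + D*t² (b(D, t) = (D*t)*t + t = D*t² + t = t + D*t²)
p(s, A) = 1/(-2 + s)
(-7021 + (-89 + p(10, b(-4, 4)))²)/(-2273 - 32572) = (-7021 + (-89 + 1/(-2 + 10))²)/(-2273 - 32572) = (-7021 + (-89 + 1/8)²)/(-34845) = (-7021 + (-89 + ⅛)²)*(-1/34845) = (-7021 + (-711/8)²)*(-1/34845) = (-7021 + 505521/64)*(-1/34845) = (56177/64)*(-1/34845) = -56177/2230080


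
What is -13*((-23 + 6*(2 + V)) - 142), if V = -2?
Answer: 2145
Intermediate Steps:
-13*((-23 + 6*(2 + V)) - 142) = -13*((-23 + 6*(2 - 2)) - 142) = -13*((-23 + 6*0) - 142) = -13*((-23 + 0) - 142) = -13*(-23 - 142) = -13*(-165) = 2145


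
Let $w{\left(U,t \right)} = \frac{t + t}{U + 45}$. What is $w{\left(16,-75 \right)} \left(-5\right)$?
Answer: $\frac{750}{61} \approx 12.295$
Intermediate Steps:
$w{\left(U,t \right)} = \frac{2 t}{45 + U}$
$w{\left(16,-75 \right)} \left(-5\right) = 2 \left(-75\right) \frac{1}{45 + 16} \left(-5\right) = 2 \left(-75\right) \frac{1}{61} \left(-5\right) = \left(- \frac{150}{61}\right) \left(-5\right) = \frac{750}{61}$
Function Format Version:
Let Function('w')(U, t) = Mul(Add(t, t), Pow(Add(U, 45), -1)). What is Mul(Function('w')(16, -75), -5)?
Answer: Rational(750, 61) ≈ 12.295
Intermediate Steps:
Function('w')(U, t) = Mul(2, t, Pow(Add(45, U), -1)) (Function('w')(U, t) = Mul(Mul(2, t), Pow(Add(45, U), -1)) = Mul(2, t, Pow(Add(45, U), -1)))
Mul(Function('w')(16, -75), -5) = Mul(Mul(2, -75, Pow(Add(45, 16), -1)), -5) = Mul(Mul(2, -75, Pow(61, -1)), -5) = Mul(Mul(2, -75, Rational(1, 61)), -5) = Mul(Rational(-150, 61), -5) = Rational(750, 61)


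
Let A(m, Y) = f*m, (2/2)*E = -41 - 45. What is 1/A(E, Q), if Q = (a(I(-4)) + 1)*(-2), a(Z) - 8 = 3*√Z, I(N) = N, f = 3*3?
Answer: -1/774 ≈ -0.0012920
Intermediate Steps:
f = 9
a(Z) = 8 + 3*√Z
Q = -18 - 12*I (Q = ((8 + 3*√(-4)) + 1)*(-2) = ((8 + 3*(2*I)) + 1)*(-2) = ((8 + 6*I) + 1)*(-2) = (9 + 6*I)*(-2) = -18 - 12*I ≈ -18.0 - 12.0*I)
E = -86 (E = -41 - 45 = -86)
A(m, Y) = 9*m
1/A(E, Q) = 1/(9*(-86)) = 1/(-774) = -1/774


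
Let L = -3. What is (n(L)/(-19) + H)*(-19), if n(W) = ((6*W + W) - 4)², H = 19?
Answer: 264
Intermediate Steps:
n(W) = (-4 + 7*W)² (n(W) = (7*W - 4)² = (-4 + 7*W)²)
(n(L)/(-19) + H)*(-19) = ((-4 + 7*(-3))²/(-19) + 19)*(-19) = ((-4 - 21)²*(-1/19) + 19)*(-19) = ((-25)²*(-1/19) + 19)*(-19) = (625*(-1/19) + 19)*(-19) = (-625/19 + 19)*(-19) = -264/19*(-19) = 264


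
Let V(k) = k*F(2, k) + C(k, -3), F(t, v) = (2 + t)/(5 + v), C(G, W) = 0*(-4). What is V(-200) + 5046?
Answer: 196954/39 ≈ 5050.1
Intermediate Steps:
C(G, W) = 0
F(t, v) = (2 + t)/(5 + v)
V(k) = 4*k/(5 + k) (V(k) = k*((2 + 2)/(5 + k)) + 0 = k*(4/(5 + k)) + 0 = 4*k/(5 + k) + 0 = 4*k/(5 + k))
V(-200) + 5046 = 4*(-200)/(5 - 200) + 5046 = 4*(-200)/(-195) + 5046 = 4*(-200)*(-1/195) + 5046 = 160/39 + 5046 = 196954/39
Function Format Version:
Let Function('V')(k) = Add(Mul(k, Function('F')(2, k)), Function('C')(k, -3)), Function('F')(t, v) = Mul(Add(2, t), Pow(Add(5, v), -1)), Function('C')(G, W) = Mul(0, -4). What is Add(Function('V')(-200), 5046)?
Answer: Rational(196954, 39) ≈ 5050.1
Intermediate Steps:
Function('C')(G, W) = 0
Function('F')(t, v) = Mul(Pow(Add(5, v), -1), Add(2, t))
Function('V')(k) = Mul(4, k, Pow(Add(5, k), -1)) (Function('V')(k) = Add(Mul(k, Mul(Pow(Add(5, k), -1), Add(2, 2))), 0) = Add(Mul(k, Mul(Pow(Add(5, k), -1), 4)), 0) = Add(Mul(k, Mul(4, Pow(Add(5, k), -1))), 0) = Add(Mul(4, k, Pow(Add(5, k), -1)), 0) = Mul(4, k, Pow(Add(5, k), -1)))
Add(Function('V')(-200), 5046) = Add(Mul(4, -200, Pow(Add(5, -200), -1)), 5046) = Add(Mul(4, -200, Pow(-195, -1)), 5046) = Add(Mul(4, -200, Rational(-1, 195)), 5046) = Add(Rational(160, 39), 5046) = Rational(196954, 39)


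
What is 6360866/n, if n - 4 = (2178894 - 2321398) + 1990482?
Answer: 3180433/923991 ≈ 3.4421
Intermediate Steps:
n = 1847982 (n = 4 + ((2178894 - 2321398) + 1990482) = 4 + (-142504 + 1990482) = 4 + 1847978 = 1847982)
6360866/n = 6360866/1847982 = 6360866*(1/1847982) = 3180433/923991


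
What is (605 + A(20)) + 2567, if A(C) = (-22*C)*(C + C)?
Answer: -14428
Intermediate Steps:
A(C) = -44*C**2 (A(C) = (-22*C)*(2*C) = -44*C**2)
(605 + A(20)) + 2567 = (605 - 44*20**2) + 2567 = (605 - 44*400) + 2567 = (605 - 17600) + 2567 = -16995 + 2567 = -14428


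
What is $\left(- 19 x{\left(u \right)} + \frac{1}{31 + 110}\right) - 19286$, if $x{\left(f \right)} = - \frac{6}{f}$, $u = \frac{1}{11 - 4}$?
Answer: $- \frac{2606807}{141} \approx -18488.0$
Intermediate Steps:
$u = \frac{1}{7} \approx 0.14286$
$\left(- 19 x{\left(u \right)} + \frac{1}{31 + 110}\right) - 19286 = \left(- 19 \left(- 6 \frac{1}{\frac{1}{7}}\right) + \frac{1}{31 + 110}\right) - 19286 = \left(- 19 \left(\left(-6\right) 7\right) + \frac{1}{141}\right) - 19286 = \left(\left(-19\right) \left(-42\right) + \frac{1}{141}\right) - 19286 = \left(798 + \frac{1}{141}\right) - 19286 = \frac{112519}{141} - 19286 = - \frac{2606807}{141}$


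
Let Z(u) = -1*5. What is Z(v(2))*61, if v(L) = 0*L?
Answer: -305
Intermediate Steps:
v(L) = 0
Z(u) = -5
Z(v(2))*61 = -5*61 = -305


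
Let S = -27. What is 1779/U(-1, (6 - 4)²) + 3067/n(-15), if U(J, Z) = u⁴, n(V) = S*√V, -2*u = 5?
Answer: 28464/625 + 3067*I*√15/405 ≈ 45.542 + 29.329*I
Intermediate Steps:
u = -5/2 (u = -½*5 = -5/2 ≈ -2.5000)
n(V) = -27*√V
U(J, Z) = 625/16 (U(J, Z) = (-5/2)⁴ = 625/16)
1779/U(-1, (6 - 4)²) + 3067/n(-15) = 1779/(625/16) + 3067/((-27*I*√15)) = 1779*(16/625) + 3067/((-27*I*√15)) = 28464/625 + 3067/((-27*I*√15)) = 28464/625 + 3067*(I*√15/405) = 28464/625 + 3067*I*√15/405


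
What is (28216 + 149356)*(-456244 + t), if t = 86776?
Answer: -65607171696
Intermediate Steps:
(28216 + 149356)*(-456244 + t) = (28216 + 149356)*(-456244 + 86776) = 177572*(-369468) = -65607171696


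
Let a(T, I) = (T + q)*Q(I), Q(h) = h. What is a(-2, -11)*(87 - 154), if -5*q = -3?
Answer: -5159/5 ≈ -1031.8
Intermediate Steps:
q = ⅗ (q = -⅕*(-3) = ⅗ ≈ 0.60000)
a(T, I) = I*(⅗ + T) (a(T, I) = (T + ⅗)*I = (⅗ + T)*I = I*(⅗ + T))
a(-2, -11)*(87 - 154) = ((⅕)*(-11)*(3 + 5*(-2)))*(87 - 154) = ((⅕)*(-11)*(3 - 10))*(-67) = ((⅕)*(-11)*(-7))*(-67) = (77/5)*(-67) = -5159/5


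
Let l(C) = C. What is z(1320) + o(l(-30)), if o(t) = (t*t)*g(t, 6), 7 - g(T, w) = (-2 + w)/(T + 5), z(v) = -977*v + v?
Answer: -1281876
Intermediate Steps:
z(v) = -976*v
g(T, w) = 7 - (-2 + w)/(5 + T) (g(T, w) = 7 - (-2 + w)/(T + 5) = 7 - (-2 + w)/(5 + T))
o(t) = t**2*(31 + 7*t)/(5 + t) (o(t) = (t*t)*((37 - 1*6 + 7*t)/(5 + t)) = t**2*((37 - 6 + 7*t)/(5 + t)) = t**2*((31 + 7*t)/(5 + t)) = t**2*(31 + 7*t)/(5 + t))
z(1320) + o(l(-30)) = -976*1320 + (-30)**2*(31 + 7*(-30))/(5 - 30) = -1288320 + 900*(31 - 210)/(-25) = -1288320 + 900*(-1/25)*(-179) = -1288320 + 6444 = -1281876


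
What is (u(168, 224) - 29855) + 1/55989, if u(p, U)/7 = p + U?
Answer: -1517917778/55989 ≈ -27111.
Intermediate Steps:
u(p, U) = 7*U + 7*p (u(p, U) = 7*(p + U) = 7*(U + p) = 7*U + 7*p)
(u(168, 224) - 29855) + 1/55989 = ((7*224 + 7*168) - 29855) + 1/55989 = ((1568 + 1176) - 29855) + 1/55989 = (2744 - 29855) + 1/55989 = -27111 + 1/55989 = -1517917778/55989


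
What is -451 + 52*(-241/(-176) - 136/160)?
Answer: -93279/220 ≈ -424.00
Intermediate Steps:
-451 + 52*(-241/(-176) - 136/160) = -451 + 52*(-241*(-1/176) - 136*1/160) = -451 + 52*(241/176 - 17/20) = -451 + 52*(457/880) = -451 + 5941/220 = -93279/220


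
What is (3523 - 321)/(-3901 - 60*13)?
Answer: -3202/4681 ≈ -0.68404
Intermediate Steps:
(3523 - 321)/(-3901 - 60*13) = 3202/(-3901 - 780) = 3202/(-4681) = 3202*(-1/4681) = -3202/4681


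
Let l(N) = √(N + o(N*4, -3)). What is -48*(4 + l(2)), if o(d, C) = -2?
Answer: -192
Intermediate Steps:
l(N) = √(-2 + N) (l(N) = √(N - 2) = √(-2 + N))
-48*(4 + l(2)) = -48*(4 + √(-2 + 2)) = -48*(4 + √0) = -48*(4 + 0) = -48*4 = -192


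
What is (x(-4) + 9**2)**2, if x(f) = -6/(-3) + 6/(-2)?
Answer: 6400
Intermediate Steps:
x(f) = -1 (x(f) = -6*(-1/3) + 6*(-1/2) = 2 - 3 = -1)
(x(-4) + 9**2)**2 = (-1 + 9**2)**2 = (-1 + 81)**2 = 80**2 = 6400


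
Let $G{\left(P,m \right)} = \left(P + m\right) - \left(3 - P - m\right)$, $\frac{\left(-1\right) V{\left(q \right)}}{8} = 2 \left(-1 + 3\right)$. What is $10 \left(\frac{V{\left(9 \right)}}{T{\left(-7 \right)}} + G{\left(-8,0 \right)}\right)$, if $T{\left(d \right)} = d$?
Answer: $- \frac{1010}{7} \approx -144.29$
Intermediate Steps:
$V{\left(q \right)} = -32$ ($V{\left(q \right)} = - 8 \cdot 2 \left(-1 + 3\right) = - 8 \cdot 2 \cdot 2 = \left(-8\right) 4 = -32$)
$G{\left(P,m \right)} = -3 + 2 P + 2 m$ ($G{\left(P,m \right)} = \left(P + m\right) + \left(-3 + P + m\right) = -3 + 2 P + 2 m$)
$10 \left(\frac{V{\left(9 \right)}}{T{\left(-7 \right)}} + G{\left(-8,0 \right)}\right) = 10 \left(- \frac{32}{-7} + \left(-3 + 2 \left(-8\right) + 2 \cdot 0\right)\right) = 10 \left(\left(-32\right) \left(- \frac{1}{7}\right) - 19\right) = 10 \left(\frac{32}{7} - 19\right) = 10 \left(- \frac{101}{7}\right) = - \frac{1010}{7}$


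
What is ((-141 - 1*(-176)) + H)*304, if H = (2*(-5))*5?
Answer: -4560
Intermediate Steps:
H = -50 (H = -10*5 = -50)
((-141 - 1*(-176)) + H)*304 = ((-141 - 1*(-176)) - 50)*304 = ((-141 + 176) - 50)*304 = (35 - 50)*304 = -15*304 = -4560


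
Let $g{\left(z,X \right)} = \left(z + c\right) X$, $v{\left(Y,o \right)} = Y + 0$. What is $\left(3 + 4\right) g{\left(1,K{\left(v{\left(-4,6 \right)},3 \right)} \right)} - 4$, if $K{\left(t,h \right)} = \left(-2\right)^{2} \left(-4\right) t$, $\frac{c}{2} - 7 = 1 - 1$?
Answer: $6716$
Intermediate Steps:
$c = 14$ ($c = 14 + 2 \left(1 - 1\right) = 14 + 2 \cdot 0 = 14 + 0 = 14$)
$v{\left(Y,o \right)} = Y$
$K{\left(t,h \right)} = - 16 t$ ($K{\left(t,h \right)} = 4 \left(-4\right) t = - 16 t$)
$g{\left(z,X \right)} = X \left(14 + z\right)$ ($g{\left(z,X \right)} = \left(z + 14\right) X = \left(14 + z\right) X = X \left(14 + z\right)$)
$\left(3 + 4\right) g{\left(1,K{\left(v{\left(-4,6 \right)},3 \right)} \right)} - 4 = \left(3 + 4\right) \left(-16\right) \left(-4\right) \left(14 + 1\right) - 4 = 7 \cdot 64 \cdot 15 - 4 = 7 \cdot 960 - 4 = 6720 - 4 = 6716$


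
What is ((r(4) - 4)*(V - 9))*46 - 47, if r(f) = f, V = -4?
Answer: -47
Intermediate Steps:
((r(4) - 4)*(V - 9))*46 - 47 = ((4 - 4)*(-4 - 9))*46 - 47 = (0*(-13))*46 - 47 = 0*46 - 47 = 0 - 47 = -47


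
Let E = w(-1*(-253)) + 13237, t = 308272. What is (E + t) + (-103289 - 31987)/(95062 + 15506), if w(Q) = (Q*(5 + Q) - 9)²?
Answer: 39250181725803/9214 ≈ 4.2598e+9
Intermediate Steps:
w(Q) = (-9 + Q*(5 + Q))²
E = 4259533462 (E = (-9 + (-1*(-253))² + 5*(-1*(-253)))² + 13237 = (-9 + 253² + 5*253)² + 13237 = (-9 + 64009 + 1265)² + 13237 = 65265² + 13237 = 4259520225 + 13237 = 4259533462)
(E + t) + (-103289 - 31987)/(95062 + 15506) = (4259533462 + 308272) + (-103289 - 31987)/(95062 + 15506) = 4259841734 - 135276/110568 = 4259841734 - 135276*1/110568 = 4259841734 - 11273/9214 = 39250181725803/9214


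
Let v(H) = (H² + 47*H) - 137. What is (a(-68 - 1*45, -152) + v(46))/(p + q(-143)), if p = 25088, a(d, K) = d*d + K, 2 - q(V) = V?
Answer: 5586/8411 ≈ 0.66413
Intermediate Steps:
q(V) = 2 - V
a(d, K) = K + d² (a(d, K) = d² + K = K + d²)
v(H) = -137 + H² + 47*H
(a(-68 - 1*45, -152) + v(46))/(p + q(-143)) = ((-152 + (-68 - 1*45)²) + (-137 + 46² + 47*46))/(25088 + (2 - 1*(-143))) = ((-152 + (-68 - 45)²) + (-137 + 2116 + 2162))/(25088 + (2 + 143)) = ((-152 + (-113)²) + 4141)/(25088 + 145) = ((-152 + 12769) + 4141)/25233 = (12617 + 4141)*(1/25233) = 16758*(1/25233) = 5586/8411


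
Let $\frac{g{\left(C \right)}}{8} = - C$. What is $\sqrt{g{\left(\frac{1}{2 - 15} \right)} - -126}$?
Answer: $\frac{\sqrt{21398}}{13} \approx 11.252$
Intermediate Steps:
$g{\left(C \right)} = - 8 C$ ($g{\left(C \right)} = 8 \left(- C\right) = - 8 C$)
$\sqrt{g{\left(\frac{1}{2 - 15} \right)} - -126} = \sqrt{- \frac{8}{2 - 15} - -126} = \sqrt{- \frac{8}{-13} + 126} = \sqrt{\left(-8\right) \left(- \frac{1}{13}\right) + 126} = \sqrt{\frac{8}{13} + 126} = \sqrt{\frac{1646}{13}} = \frac{\sqrt{21398}}{13}$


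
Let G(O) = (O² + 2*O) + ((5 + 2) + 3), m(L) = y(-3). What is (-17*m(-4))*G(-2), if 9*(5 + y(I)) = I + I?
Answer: 2890/3 ≈ 963.33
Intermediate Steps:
y(I) = -5 + 2*I/9 (y(I) = -5 + (I + I)/9 = -5 + (2*I)/9 = -5 + 2*I/9)
m(L) = -17/3 (m(L) = -5 + (2/9)*(-3) = -5 - ⅔ = -17/3)
G(O) = 10 + O² + 2*O (G(O) = (O² + 2*O) + (7 + 3) = (O² + 2*O) + 10 = 10 + O² + 2*O)
(-17*m(-4))*G(-2) = (-17*(-17/3))*(10 + (-2)² + 2*(-2)) = 289*(10 + 4 - 4)/3 = (289/3)*10 = 2890/3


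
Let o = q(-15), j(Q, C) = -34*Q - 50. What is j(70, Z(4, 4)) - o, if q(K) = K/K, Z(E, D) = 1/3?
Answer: -2431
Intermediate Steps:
Z(E, D) = ⅓
q(K) = 1
j(Q, C) = -50 - 34*Q
o = 1
j(70, Z(4, 4)) - o = (-50 - 34*70) - 1*1 = (-50 - 2380) - 1 = -2430 - 1 = -2431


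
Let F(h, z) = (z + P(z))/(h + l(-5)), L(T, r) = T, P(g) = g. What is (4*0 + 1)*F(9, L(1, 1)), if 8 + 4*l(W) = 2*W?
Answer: 4/9 ≈ 0.44444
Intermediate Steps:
l(W) = -2 + W/2 (l(W) = -2 + (2*W)/4 = -2 + W/2)
F(h, z) = 2*z/(-9/2 + h) (F(h, z) = (z + z)/(h + (-2 + (½)*(-5))) = (2*z)/(h + (-2 - 5/2)) = (2*z)/(h - 9/2) = (2*z)/(-9/2 + h) = 2*z/(-9/2 + h))
(4*0 + 1)*F(9, L(1, 1)) = (4*0 + 1)*(4*1/(-9 + 2*9)) = (0 + 1)*(4*1/(-9 + 18)) = 1*(4*1/9) = 1*(4*1*(⅑)) = 1*(4/9) = 4/9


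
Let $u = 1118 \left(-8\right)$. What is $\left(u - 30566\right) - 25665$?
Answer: $-65175$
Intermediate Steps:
$u = -8944$
$\left(u - 30566\right) - 25665 = \left(-8944 - 30566\right) - 25665 = -39510 - 25665 = -65175$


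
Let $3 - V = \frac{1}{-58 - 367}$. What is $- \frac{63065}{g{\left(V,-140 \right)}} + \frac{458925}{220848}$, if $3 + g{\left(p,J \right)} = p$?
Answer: $- \frac{1973101889025}{73616} \approx -2.6803 \cdot 10^{7}$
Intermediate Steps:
$V = \frac{1276}{425}$ ($V = 3 - \frac{1}{-58 - 367} = 3 - \frac{1}{-425} = 3 - - \frac{1}{425} = 3 + \frac{1}{425} = \frac{1276}{425} \approx 3.0024$)
$g{\left(p,J \right)} = -3 + p$
$- \frac{63065}{g{\left(V,-140 \right)}} + \frac{458925}{220848} = - \frac{63065}{-3 + \frac{1276}{425}} + \frac{458925}{220848} = - 63065 \frac{1}{\frac{1}{425}} + 458925 \cdot \frac{1}{220848} = \left(-63065\right) 425 + \frac{152975}{73616} = -26802625 + \frac{152975}{73616} = - \frac{1973101889025}{73616}$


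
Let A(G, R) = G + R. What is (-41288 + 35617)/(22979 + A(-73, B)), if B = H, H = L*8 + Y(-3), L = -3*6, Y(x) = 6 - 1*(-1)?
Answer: -5671/22769 ≈ -0.24907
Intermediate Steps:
Y(x) = 7 (Y(x) = 6 + 1 = 7)
L = -18
H = -137 (H = -18*8 + 7 = -144 + 7 = -137)
B = -137
(-41288 + 35617)/(22979 + A(-73, B)) = (-41288 + 35617)/(22979 + (-73 - 137)) = -5671/(22979 - 210) = -5671/22769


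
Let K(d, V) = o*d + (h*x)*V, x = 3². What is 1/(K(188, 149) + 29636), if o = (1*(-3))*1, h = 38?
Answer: 1/80030 ≈ 1.2495e-5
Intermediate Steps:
x = 9
o = -3 (o = -3*1 = -3)
K(d, V) = -3*d + 342*V (K(d, V) = -3*d + (38*9)*V = -3*d + 342*V)
1/(K(188, 149) + 29636) = 1/((-3*188 + 342*149) + 29636) = 1/((-564 + 50958) + 29636) = 1/(50394 + 29636) = 1/80030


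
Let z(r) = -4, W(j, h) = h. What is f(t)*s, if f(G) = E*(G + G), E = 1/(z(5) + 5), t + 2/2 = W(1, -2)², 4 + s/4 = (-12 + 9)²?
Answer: 120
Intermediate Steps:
s = 20 (s = -16 + 4*(-12 + 9)² = -16 + 4*(-3)² = -16 + 4*9 = -16 + 36 = 20)
t = 3 (t = -1 + (-2)² = -1 + 4 = 3)
E = 1 (E = 1/(-4 + 5) = 1/1 = 1)
f(G) = 2*G (f(G) = 1*(G + G) = 1*(2*G) = 2*G)
f(t)*s = (2*3)*20 = 6*20 = 120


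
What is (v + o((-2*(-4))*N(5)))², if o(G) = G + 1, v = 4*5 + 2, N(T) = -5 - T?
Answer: 3249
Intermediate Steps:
v = 22 (v = 20 + 2 = 22)
o(G) = 1 + G
(v + o((-2*(-4))*N(5)))² = (22 + (1 + (-2*(-4))*(-5 - 1*5)))² = (22 + (1 + 8*(-5 - 5)))² = (22 + (1 + 8*(-10)))² = (22 + (1 - 80))² = (22 - 79)² = (-57)² = 3249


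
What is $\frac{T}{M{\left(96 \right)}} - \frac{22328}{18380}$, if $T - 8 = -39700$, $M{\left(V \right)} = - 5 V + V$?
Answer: $\frac{45060313}{441120} \approx 102.15$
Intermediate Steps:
$M{\left(V \right)} = - 4 V$
$T = -39692$ ($T = 8 - 39700 = -39692$)
$\frac{T}{M{\left(96 \right)}} - \frac{22328}{18380} = - \frac{39692}{\left(-4\right) 96} - \frac{22328}{18380} = - \frac{39692}{-384} - \frac{5582}{4595} = \left(-39692\right) \left(- \frac{1}{384}\right) - \frac{5582}{4595} = \frac{9923}{96} - \frac{5582}{4595} = \frac{45060313}{441120}$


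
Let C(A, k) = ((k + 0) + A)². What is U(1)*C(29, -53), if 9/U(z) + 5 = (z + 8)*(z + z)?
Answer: 5184/13 ≈ 398.77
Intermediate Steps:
C(A, k) = (A + k)² (C(A, k) = (k + A)² = (A + k)²)
U(z) = 9/(-5 + 2*z*(8 + z)) (U(z) = 9/(-5 + (z + 8)*(z + z)) = 9/(-5 + (8 + z)*(2*z)) = 9/(-5 + 2*z*(8 + z)))
U(1)*C(29, -53) = (9/(-5 + 2*1² + 16*1))*(29 - 53)² = (9/(-5 + 2*1 + 16))*(-24)² = (9/(-5 + 2 + 16))*576 = (9/13)*576 = 5184/13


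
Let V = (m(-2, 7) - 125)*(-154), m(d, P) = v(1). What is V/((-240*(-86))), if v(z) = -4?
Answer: 77/80 ≈ 0.96250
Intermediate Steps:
m(d, P) = -4
V = 19866 (V = (-4 - 125)*(-154) = -129*(-154) = 19866)
V/((-240*(-86))) = 19866/((-240*(-86))) = 19866/20640 = 19866*(1/20640) = 77/80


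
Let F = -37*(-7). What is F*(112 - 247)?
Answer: -34965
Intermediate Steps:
F = 259
F*(112 - 247) = 259*(112 - 247) = 259*(-135) = -34965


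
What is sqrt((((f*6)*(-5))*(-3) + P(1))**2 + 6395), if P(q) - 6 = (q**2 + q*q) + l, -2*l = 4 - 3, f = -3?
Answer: sqrt(301205)/2 ≈ 274.41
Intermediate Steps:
l = -1/2 (l = -(4 - 3)/2 = -1/2*1 = -1/2 ≈ -0.50000)
P(q) = 11/2 + 2*q**2 (P(q) = 6 + ((q**2 + q*q) - 1/2) = 6 + ((q**2 + q**2) - 1/2) = 6 + (2*q**2 - 1/2) = 6 + (-1/2 + 2*q**2) = 11/2 + 2*q**2)
sqrt((((f*6)*(-5))*(-3) + P(1))**2 + 6395) = sqrt(((-3*6*(-5))*(-3) + (11/2 + 2*1**2))**2 + 6395) = sqrt((-18*(-5)*(-3) + (11/2 + 2*1))**2 + 6395) = sqrt((90*(-3) + (11/2 + 2))**2 + 6395) = sqrt((-270 + 15/2)**2 + 6395) = sqrt((-525/2)**2 + 6395) = sqrt(275625/4 + 6395) = sqrt(301205/4) = sqrt(301205)/2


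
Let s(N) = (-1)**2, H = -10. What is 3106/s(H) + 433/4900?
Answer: 15219833/4900 ≈ 3106.1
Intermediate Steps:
s(N) = 1
3106/s(H) + 433/4900 = 3106/1 + 433/4900 = 3106*1 + 433*(1/4900) = 3106 + 433/4900 = 15219833/4900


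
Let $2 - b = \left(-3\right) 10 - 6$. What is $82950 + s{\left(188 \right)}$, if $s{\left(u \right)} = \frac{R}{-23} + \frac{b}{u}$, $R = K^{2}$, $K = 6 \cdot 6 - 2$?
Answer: $\frac{179229673}{2162} \approx 82900.0$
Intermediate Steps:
$K = 34$ ($K = 36 - 2 = 34$)
$b = 38$ ($b = 2 - \left(\left(-3\right) 10 - 6\right) = 2 - \left(-30 - 6\right) = 2 - -36 = 2 + 36 = 38$)
$R = 1156$ ($R = 34^{2} = 1156$)
$s{\left(u \right)} = - \frac{1156}{23} + \frac{38}{u}$ ($s{\left(u \right)} = \frac{1156}{-23} + \frac{38}{u} = 1156 \left(- \frac{1}{23}\right) + \frac{38}{u} = - \frac{1156}{23} + \frac{38}{u}$)
$82950 + s{\left(188 \right)} = 82950 - \left(\frac{1156}{23} - \frac{38}{188}\right) = 82950 + \left(- \frac{1156}{23} + 38 \cdot \frac{1}{188}\right) = 82950 + \left(- \frac{1156}{23} + \frac{19}{94}\right) = 82950 - \frac{108227}{2162} = \frac{179229673}{2162}$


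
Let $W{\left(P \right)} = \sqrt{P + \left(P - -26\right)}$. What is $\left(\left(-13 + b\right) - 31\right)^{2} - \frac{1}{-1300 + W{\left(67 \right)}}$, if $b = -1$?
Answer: $\frac{171096365}{84492} + \frac{\sqrt{10}}{422460} \approx 2025.0$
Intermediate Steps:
$W{\left(P \right)} = \sqrt{26 + 2 P}$ ($W{\left(P \right)} = \sqrt{P + \left(P + 26\right)} = \sqrt{P + \left(26 + P\right)} = \sqrt{26 + 2 P}$)
$\left(\left(-13 + b\right) - 31\right)^{2} - \frac{1}{-1300 + W{\left(67 \right)}} = \left(\left(-13 - 1\right) - 31\right)^{2} - \frac{1}{-1300 + \sqrt{26 + 2 \cdot 67}} = \left(-14 - 31\right)^{2} - \frac{1}{-1300 + \sqrt{26 + 134}} = \left(-45\right)^{2} - \frac{1}{-1300 + \sqrt{160}} = 2025 - \frac{1}{-1300 + 4 \sqrt{10}}$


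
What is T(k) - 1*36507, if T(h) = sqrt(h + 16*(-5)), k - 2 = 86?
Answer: -36507 + 2*sqrt(2) ≈ -36504.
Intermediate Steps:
k = 88 (k = 2 + 86 = 88)
T(h) = sqrt(-80 + h) (T(h) = sqrt(h - 80) = sqrt(-80 + h))
T(k) - 1*36507 = sqrt(-80 + 88) - 1*36507 = sqrt(8) - 36507 = 2*sqrt(2) - 36507 = -36507 + 2*sqrt(2)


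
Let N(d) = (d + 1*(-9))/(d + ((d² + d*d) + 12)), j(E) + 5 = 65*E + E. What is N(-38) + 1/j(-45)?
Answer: -142687/8514450 ≈ -0.016758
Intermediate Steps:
j(E) = -5 + 66*E (j(E) = -5 + (65*E + E) = -5 + 66*E)
N(d) = (-9 + d)/(12 + d + 2*d²) (N(d) = (d - 9)/(d + ((d² + d²) + 12)) = (-9 + d)/(d + (2*d² + 12)) = (-9 + d)/(d + (12 + 2*d²)) = (-9 + d)/(12 + d + 2*d²))
N(-38) + 1/j(-45) = (-9 - 38)/(12 - 38 + 2*(-38)²) + 1/(-5 + 66*(-45)) = -47/(12 - 38 + 2*1444) + 1/(-5 - 2970) = -47/(12 - 38 + 2888) + 1/(-2975) = -47/2862 - 1/2975 = -142687/8514450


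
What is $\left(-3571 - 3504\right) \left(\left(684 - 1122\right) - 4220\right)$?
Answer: $32955350$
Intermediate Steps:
$\left(-3571 - 3504\right) \left(\left(684 - 1122\right) - 4220\right) = - 7075 \left(-438 - 4220\right) = \left(-7075\right) \left(-4658\right) = 32955350$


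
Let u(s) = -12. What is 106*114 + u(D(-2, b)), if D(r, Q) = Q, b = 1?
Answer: 12072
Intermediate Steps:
106*114 + u(D(-2, b)) = 106*114 - 12 = 12084 - 12 = 12072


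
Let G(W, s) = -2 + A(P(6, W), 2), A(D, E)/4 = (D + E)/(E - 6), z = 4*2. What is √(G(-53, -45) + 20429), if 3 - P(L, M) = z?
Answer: 3*√2270 ≈ 142.93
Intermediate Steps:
z = 8
P(L, M) = -5 (P(L, M) = 3 - 1*8 = 3 - 8 = -5)
A(D, E) = 4*(D + E)/(-6 + E) (A(D, E) = 4*((D + E)/(E - 6)) = 4*((D + E)/(-6 + E)) = 4*(D + E)/(-6 + E))
G(W, s) = 1 (G(W, s) = -2 + 4*(-5 + 2)/(-6 + 2) = -2 + 4*(-3)/(-4) = -2 + 4*(-¼)*(-3) = -2 + 3 = 1)
√(G(-53, -45) + 20429) = √(1 + 20429) = √20430 = 3*√2270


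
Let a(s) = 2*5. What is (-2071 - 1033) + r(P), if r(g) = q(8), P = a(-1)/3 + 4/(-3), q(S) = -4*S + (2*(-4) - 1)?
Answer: -3145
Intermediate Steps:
a(s) = 10
q(S) = -9 - 4*S (q(S) = -4*S + (-8 - 1) = -4*S - 9 = -9 - 4*S)
P = 2 (P = 10/3 + 4/(-3) = 10*(⅓) + 4*(-⅓) = 10/3 - 4/3 = 2)
r(g) = -41 (r(g) = -9 - 4*8 = -9 - 32 = -41)
(-2071 - 1033) + r(P) = (-2071 - 1033) - 41 = -3104 - 41 = -3145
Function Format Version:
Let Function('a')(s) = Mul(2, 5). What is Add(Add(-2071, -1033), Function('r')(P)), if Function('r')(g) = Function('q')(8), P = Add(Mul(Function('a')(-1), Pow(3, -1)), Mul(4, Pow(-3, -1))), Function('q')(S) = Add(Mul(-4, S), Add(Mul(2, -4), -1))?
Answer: -3145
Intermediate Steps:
Function('a')(s) = 10
Function('q')(S) = Add(-9, Mul(-4, S)) (Function('q')(S) = Add(Mul(-4, S), Add(-8, -1)) = Add(Mul(-4, S), -9) = Add(-9, Mul(-4, S)))
P = 2 (P = Add(Mul(10, Pow(3, -1)), Mul(4, Pow(-3, -1))) = Add(Mul(10, Rational(1, 3)), Mul(4, Rational(-1, 3))) = Add(Rational(10, 3), Rational(-4, 3)) = 2)
Function('r')(g) = -41 (Function('r')(g) = Add(-9, Mul(-4, 8)) = Add(-9, -32) = -41)
Add(Add(-2071, -1033), Function('r')(P)) = Add(Add(-2071, -1033), -41) = Add(-3104, -41) = -3145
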